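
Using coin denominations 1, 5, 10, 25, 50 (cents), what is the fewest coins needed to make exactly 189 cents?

189 = 3×50 + 1×25 + 1×10 + 4×1
Total coins = 3 + 1 + 1 + 4 = 9

9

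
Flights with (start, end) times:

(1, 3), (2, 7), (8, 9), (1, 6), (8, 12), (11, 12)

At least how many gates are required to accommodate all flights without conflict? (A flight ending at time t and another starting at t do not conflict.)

Events (time:±→running): 1:+→1 1:+→2 2:+→3 … peak 3.

3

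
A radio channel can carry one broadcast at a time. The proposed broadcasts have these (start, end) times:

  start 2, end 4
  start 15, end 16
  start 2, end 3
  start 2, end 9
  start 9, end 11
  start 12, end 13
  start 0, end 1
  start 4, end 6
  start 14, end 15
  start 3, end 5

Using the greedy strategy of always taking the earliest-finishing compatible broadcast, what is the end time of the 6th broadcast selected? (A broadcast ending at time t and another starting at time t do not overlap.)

By end time: (0,1), (2,3), (2,4), (3,5), (4,6), (2,9), (9,11), (12,13), (14,15), (15,16).
Pick (0,1); next start ≥ 1 → (2,3); next start ≥ 3 → (3,5); next start ≥ 5 → (9,11); next start ≥ 11 → (12,13); next start ≥ 13 → (14,15); next start ≥ 15 → (15,16).
Selected: (0,1) (2,3) (3,5) (9,11) (12,13) (14,15) (15,16)

15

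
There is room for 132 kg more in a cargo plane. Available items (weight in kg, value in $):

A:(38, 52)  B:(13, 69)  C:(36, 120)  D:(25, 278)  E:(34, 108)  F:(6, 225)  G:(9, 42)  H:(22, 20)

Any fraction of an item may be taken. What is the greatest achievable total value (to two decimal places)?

Sort by value per unit weight and fill in that order.
Order: F (225/6=37.50) > D (278/25=11.12) > B (69/13=5.31) > G (42/9=4.67) > C (120/36=3.33) > E (108/34=3.18) > A (52/38=1.37) > H (20/22=0.91)
Fill: take F (6 @ 225) → take D (25 @ 278) → take B (13 @ 69) → take G (9 @ 42) → take C (36 @ 120) → take E (34 @ 108) → take 9/38 of A → 12.32; 132/132 used.
Total value = 854.32

854.32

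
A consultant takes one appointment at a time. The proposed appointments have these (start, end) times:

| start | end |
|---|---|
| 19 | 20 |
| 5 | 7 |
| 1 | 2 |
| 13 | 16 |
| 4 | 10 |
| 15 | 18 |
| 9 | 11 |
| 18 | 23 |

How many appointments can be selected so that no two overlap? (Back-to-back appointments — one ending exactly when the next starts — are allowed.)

5

Sort by end time and greedily take each interval whose start is ≥ the last chosen end.
Sorted by end: (1,2)  (5,7)  (4,10)  (9,11)  (13,16)  (15,18)  (19,20)  (18,23)
take (1,2); take (5,7); skip (4,10); take (9,11); take (13,16); take (19,20).
Selected 5 appointments.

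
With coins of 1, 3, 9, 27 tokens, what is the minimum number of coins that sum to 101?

Greedy: take as many of the largest coin as possible, then repeat with the remainder.
101 = 3×27 + 2×9 + 2×1
Total coins = 3 + 2 + 2 = 7

7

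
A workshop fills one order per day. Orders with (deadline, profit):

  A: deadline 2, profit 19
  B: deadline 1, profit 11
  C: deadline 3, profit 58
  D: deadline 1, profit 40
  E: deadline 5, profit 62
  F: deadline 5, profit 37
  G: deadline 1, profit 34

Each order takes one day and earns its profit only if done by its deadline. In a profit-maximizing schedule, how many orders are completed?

5

Sort by profit descending; place each in the latest free slot ≤ its deadline.
Profit order: E=62 C=58 D=40 F=37 G=34 A=19 B=11
Assign: E→slot 5, C→slot 3, D→slot 1, F→slot 4, G skipped, A→slot 2, B skipped.
Slots: [1:D] [2:A] [3:C] [4:F] [5:E]
5 of 7 scheduled.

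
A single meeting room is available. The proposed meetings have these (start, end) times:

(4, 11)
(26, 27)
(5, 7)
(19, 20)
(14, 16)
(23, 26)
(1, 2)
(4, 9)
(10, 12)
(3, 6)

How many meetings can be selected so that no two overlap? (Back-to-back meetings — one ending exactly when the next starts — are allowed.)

7

Sorted by end: (1,2)  (3,6)  (5,7)  (4,9)  (4,11)  (10,12)  (14,16)  (19,20)  (23,26)  (26,27)
take (1,2); take (3,6); skip (4,9); skip (4,11); take (10,12); take (14,16); take (19,20); take (23,26); take (26,27).
Selected 7 meetings.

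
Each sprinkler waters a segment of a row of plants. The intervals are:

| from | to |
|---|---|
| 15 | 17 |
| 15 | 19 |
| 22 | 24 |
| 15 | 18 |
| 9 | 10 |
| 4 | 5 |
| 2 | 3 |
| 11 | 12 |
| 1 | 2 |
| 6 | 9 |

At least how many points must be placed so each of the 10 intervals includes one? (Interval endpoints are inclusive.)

Process intervals by earliest right end; each time one isn't hit yet, stab at its right endpoint.
Sorted: [1,2] [2,3] [4,5] [6,9] [9,10] [11,12] [15,17] [15,18] [15,19] [22,24]
{[1,2],[2,3]} hit by 2; {[4,5]} hit by 5; {[6,9],[9,10]} hit by 9; {[11,12]} hit by 12; {[15,17],[15,18],[15,19]} hit by 17; {[22,24]} hit by 24.
Points: 2, 5, 9, 12, 17, 24 (6 total).

6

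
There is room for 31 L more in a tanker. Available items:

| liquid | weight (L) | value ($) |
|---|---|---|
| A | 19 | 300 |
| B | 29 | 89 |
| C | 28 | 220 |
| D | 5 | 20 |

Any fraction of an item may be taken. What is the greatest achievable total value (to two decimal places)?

Order: A (300/19=15.79) > C (220/28=7.86) > D (20/5=4.00) > B (89/29=3.07)
Fill: take A (19 @ 300) → take 12/28 of C → 94.29; 31/31 used.
Total value = 394.29

394.29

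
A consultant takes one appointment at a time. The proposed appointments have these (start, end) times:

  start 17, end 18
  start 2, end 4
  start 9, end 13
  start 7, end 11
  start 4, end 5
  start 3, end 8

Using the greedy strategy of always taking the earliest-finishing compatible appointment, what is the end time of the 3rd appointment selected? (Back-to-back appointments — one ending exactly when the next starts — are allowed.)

Sort by end time and greedily take each interval whose start is ≥ the last chosen end.
By end time: (2,4), (4,5), (3,8), (7,11), (9,13), (17,18).
Pick (2,4); next start ≥ 4 → (4,5); next start ≥ 5 → (7,11); next start ≥ 11 → (17,18).
Selected: (2,4) (4,5) (7,11) (17,18)

11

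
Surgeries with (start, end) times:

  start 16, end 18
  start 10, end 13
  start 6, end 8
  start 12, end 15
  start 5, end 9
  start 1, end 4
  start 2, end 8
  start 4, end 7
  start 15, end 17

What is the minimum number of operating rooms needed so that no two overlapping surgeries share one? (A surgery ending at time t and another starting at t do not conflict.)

4

starts: [1, 2, 4, 5, 6, 10, 12, 15, 16]
ends:   [4, 7, 8, 8, 9, 13, 15, 17, 18]
s1→1 s2→2 e4→1 s4→2 s5→3 s6→4  — peak 4.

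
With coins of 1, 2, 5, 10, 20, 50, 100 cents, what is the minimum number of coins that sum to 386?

Use the largest denomination that fits, subtract, and repeat.
386 − 3×100→86 − 1×50→36 − 1×20→16 − 1×10→6 − 1×5→1 − 1×1→0
Total coins = 3 + 1 + 1 + 1 + 1 + 1 = 8

8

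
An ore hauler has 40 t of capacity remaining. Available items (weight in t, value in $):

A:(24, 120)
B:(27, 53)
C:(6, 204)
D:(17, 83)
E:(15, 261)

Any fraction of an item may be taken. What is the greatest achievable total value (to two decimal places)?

560.00

Sort by value per unit weight and fill in that order.
Order: C (204/6=34.00) > E (261/15=17.40) > A (120/24=5.00) > D (83/17=4.88) > B (53/27=1.96)
Fill: take C (6 @ 204) → take E (15 @ 261) → take 19/24 of A → 95.00; 40/40 used.
Total value = 560.00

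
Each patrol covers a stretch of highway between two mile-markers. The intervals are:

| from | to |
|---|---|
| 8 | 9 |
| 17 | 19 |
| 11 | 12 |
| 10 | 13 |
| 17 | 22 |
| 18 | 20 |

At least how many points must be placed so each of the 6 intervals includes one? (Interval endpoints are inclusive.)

Sorted: [8,9] [11,12] [10,13] [17,19] [18,20] [17,22]
{[8,9]} hit by 9; {[11,12],[10,13]} hit by 12; {[17,19],[18,20],[17,22]} hit by 19.
Points: 9, 12, 19 (3 total).

3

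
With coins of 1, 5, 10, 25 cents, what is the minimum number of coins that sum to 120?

120 − 4×25→20 − 2×10→0
Total coins = 4 + 2 = 6

6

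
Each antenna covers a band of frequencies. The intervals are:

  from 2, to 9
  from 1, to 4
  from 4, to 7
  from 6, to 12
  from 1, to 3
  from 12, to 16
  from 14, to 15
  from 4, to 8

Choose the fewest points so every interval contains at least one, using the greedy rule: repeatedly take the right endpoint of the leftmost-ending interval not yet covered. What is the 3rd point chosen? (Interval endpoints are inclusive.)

15

By right end: [1,3]  [1,4]  [4,7]  [4,8]  [2,9]  [6,12]  [14,15]  [12,16]
[1,3] uncovered → point at 3; [4,7] uncovered → point at 7; [14,15] uncovered → point at 15.
Points: 3, 7, 15 (3 total).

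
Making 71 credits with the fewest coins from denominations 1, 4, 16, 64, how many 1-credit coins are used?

3

71 − 1×64→7 − 1×4→3 − 3×1→0
Count of 1: 3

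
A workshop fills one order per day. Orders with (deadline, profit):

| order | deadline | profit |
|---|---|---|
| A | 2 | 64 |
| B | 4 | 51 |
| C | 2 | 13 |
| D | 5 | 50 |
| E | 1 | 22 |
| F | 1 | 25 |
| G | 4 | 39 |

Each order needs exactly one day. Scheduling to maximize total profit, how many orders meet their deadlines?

5

Sort by profit descending; place each in the latest free slot ≤ its deadline.
Profit order: A=64 B=51 D=50 G=39 F=25 E=22 C=13
Assign: A→slot 2, B→slot 4, D→slot 5, G→slot 3, F→slot 1, E skipped, C skipped.
Slots: [1:F] [2:A] [3:G] [4:B] [5:D]
5 of 7 scheduled.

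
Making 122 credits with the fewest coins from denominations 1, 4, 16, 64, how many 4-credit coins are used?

Use the largest denomination that fits, subtract, and repeat.
122 − 1×64→58 − 3×16→10 − 2×4→2 − 2×1→0
Count of 4: 2

2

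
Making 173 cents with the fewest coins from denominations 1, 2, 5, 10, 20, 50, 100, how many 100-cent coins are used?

173 − 1×100→73 − 1×50→23 − 1×20→3 − 1×2→1 − 1×1→0
Count of 100: 1

1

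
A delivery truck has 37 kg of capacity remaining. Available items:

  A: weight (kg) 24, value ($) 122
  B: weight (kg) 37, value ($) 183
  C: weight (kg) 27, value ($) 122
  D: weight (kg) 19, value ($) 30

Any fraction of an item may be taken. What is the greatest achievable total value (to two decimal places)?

186.30

Ratios (sorted): A 5.08, B 4.95, C 4.52, D 1.58
take A (24 @ 122); take 13/37 of B → 64.30. Capacity used 37/37.
Total value = 186.30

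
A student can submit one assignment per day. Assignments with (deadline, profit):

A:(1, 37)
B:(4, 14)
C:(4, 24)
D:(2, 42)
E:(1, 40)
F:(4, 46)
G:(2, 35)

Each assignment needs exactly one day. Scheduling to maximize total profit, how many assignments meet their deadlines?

4

Take jobs in profit order; each goes to the latest open slot no later than its deadline.
Profit order: F=46 D=42 E=40 A=37 G=35 C=24 B=14
Assign: F→slot 4, D→slot 2, E→slot 1, A skipped, G skipped, C→slot 3, B skipped.
Slots: [1:E] [2:D] [3:C] [4:F]
4 of 7 scheduled.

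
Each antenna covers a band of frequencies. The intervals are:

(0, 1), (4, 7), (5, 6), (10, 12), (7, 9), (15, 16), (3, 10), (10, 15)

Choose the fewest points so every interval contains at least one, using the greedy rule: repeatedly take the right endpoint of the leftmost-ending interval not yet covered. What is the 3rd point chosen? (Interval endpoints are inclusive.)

9

Sorted: [0,1] [5,6] [4,7] [7,9] [3,10] [10,12] [10,15] [15,16]
{[0,1]} hit by 1; {[5,6],[4,7]} hit by 6; {[7,9],[3,10]} hit by 9; {[10,12],[10,15]} hit by 12; {[15,16]} hit by 16.
Points: 1, 6, 9, 12, 16 (5 total).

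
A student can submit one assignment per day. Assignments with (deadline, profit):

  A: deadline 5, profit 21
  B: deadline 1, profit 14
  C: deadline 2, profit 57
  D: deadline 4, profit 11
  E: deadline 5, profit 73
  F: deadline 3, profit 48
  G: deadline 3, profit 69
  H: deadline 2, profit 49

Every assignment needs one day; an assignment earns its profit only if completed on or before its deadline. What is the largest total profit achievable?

Take jobs in profit order; each goes to the latest open slot no later than its deadline.
By profit: E(d5,73), G(d3,69), C(d2,57), H(d2,49), F(d3,48), A(d5,21), B(d1,14), D(d4,11)
E→slot 5; G→slot 3; C→slot 2; H→slot 1; F skipped; A→slot 4; B skipped; D skipped.
Profit = 49 + 57 + 69 + 21 + 73 = 269

269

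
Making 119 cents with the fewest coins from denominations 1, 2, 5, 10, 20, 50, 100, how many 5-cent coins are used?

Greedy: take as many of the largest coin as possible, then repeat with the remainder.
119 − 1×100→19 − 1×10→9 − 1×5→4 − 2×2→0
Count of 5: 1

1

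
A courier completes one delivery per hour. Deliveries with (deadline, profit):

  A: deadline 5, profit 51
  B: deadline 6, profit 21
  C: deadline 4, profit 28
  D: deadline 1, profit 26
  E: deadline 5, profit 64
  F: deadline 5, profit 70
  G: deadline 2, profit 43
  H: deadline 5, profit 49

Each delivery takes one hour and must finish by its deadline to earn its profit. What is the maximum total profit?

Profit order: F=70 E=64 A=51 H=49 G=43 C=28 D=26 B=21
Assign: F→slot 5, E→slot 4, A→slot 3, H→slot 2, G→slot 1, C skipped, D skipped, B→slot 6.
Slots: [1:G] [2:H] [3:A] [4:E] [5:F] [6:B]
Profit = 43 + 49 + 51 + 64 + 70 + 21 = 298

298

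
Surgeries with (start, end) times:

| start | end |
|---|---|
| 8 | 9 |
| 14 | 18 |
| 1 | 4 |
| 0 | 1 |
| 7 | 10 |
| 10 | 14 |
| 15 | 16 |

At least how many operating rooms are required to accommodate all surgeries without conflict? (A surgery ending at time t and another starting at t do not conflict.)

starts: [0, 1, 7, 8, 10, 14, 15]
ends:   [1, 4, 9, 10, 14, 16, 18]
s0→1 e1→0 s1→1 e4→0 s7→1 s8→2  — peak 2.

2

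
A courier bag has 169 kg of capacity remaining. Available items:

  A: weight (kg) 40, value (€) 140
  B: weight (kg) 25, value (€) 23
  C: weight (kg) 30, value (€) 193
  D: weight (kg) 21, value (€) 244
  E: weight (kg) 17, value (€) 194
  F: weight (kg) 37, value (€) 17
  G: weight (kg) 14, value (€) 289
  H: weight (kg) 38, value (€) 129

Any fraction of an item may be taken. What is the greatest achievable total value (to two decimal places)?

Greedy by value/weight ratio, highest first.
Order: G (289/14=20.64) > D (244/21=11.62) > E (194/17=11.41) > C (193/30=6.43) > A (140/40=3.50) > H (129/38=3.39) > B (23/25=0.92) > F (17/37=0.46)
Fill: take G (14 @ 289) → take D (21 @ 244) → take E (17 @ 194) → take C (30 @ 193) → take A (40 @ 140) → take H (38 @ 129) → take 9/25 of B → 8.28; 169/169 used.
Total value = 1197.28

1197.28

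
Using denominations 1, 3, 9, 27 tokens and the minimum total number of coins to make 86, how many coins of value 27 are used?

Use the largest denomination that fits, subtract, and repeat.
86 − 3×27→5 − 1×3→2 − 2×1→0
Count of 27: 3

3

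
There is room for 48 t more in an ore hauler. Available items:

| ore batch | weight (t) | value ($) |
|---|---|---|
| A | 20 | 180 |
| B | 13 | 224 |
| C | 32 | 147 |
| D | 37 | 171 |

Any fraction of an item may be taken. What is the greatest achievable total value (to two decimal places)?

473.32

Sort by value per unit weight and fill in that order.
Order: B (224/13=17.23) > A (180/20=9.00) > D (171/37=4.62) > C (147/32=4.59)
Fill: take B (13 @ 224) → take A (20 @ 180) → take 15/37 of D → 69.32; 48/48 used.
Total value = 473.32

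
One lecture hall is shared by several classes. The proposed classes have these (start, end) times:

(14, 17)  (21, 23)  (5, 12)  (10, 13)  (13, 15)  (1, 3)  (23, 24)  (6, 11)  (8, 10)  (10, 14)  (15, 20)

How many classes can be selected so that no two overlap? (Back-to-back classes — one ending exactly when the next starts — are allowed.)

7

Order by finish time; keep every interval that doesn't clash with the previous kept one.
Sorted by end: (1,3)  (8,10)  (6,11)  (5,12)  (10,13)  (10,14)  (13,15)  (14,17)  (15,20)  (21,23)  (23,24)
take (1,3); take (8,10); skip (6,11); take (10,13); take (13,15); take (15,20); take (21,23); take (23,24).
Selected 7 classes.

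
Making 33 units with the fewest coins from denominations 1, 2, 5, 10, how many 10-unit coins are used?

33 − 3×10→3 − 1×2→1 − 1×1→0
Count of 10: 3

3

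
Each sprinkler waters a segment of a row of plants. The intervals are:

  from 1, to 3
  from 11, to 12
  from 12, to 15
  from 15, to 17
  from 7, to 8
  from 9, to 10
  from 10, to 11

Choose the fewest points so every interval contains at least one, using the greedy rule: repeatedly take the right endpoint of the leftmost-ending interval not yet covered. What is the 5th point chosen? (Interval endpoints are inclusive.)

17

Process intervals by earliest right end; each time one isn't hit yet, stab at its right endpoint.
By right end: [1,3]  [7,8]  [9,10]  [10,11]  [11,12]  [12,15]  [15,17]
[1,3] uncovered → point at 3; [7,8] uncovered → point at 8; [9,10] uncovered → point at 10; [11,12] uncovered → point at 12; [15,17] uncovered → point at 17.
Points: 3, 8, 10, 12, 17 (5 total).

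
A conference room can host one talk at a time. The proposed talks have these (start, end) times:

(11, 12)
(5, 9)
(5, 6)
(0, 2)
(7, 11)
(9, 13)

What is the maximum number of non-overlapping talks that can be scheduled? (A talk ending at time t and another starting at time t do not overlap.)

Sort by end time and greedily take each interval whose start is ≥ the last chosen end.
Sorted by end: (0,2)  (5,6)  (5,9)  (7,11)  (11,12)  (9,13)
take (0,2); take (5,6); skip (5,9); take (7,11); take (11,12).
Selected 4 talks.

4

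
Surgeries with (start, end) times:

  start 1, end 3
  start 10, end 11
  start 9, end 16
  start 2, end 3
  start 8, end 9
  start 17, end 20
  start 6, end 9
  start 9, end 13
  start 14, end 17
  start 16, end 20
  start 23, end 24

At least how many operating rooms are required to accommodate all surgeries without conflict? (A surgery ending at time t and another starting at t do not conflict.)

3

Events (time:±→running): 1:+→1 2:+→2 3:-→1 3:-→0 6:+→1 8:+→2 9:-→1 9:-→0 9:+→1 9:+→2 10:+→3 … peak 3.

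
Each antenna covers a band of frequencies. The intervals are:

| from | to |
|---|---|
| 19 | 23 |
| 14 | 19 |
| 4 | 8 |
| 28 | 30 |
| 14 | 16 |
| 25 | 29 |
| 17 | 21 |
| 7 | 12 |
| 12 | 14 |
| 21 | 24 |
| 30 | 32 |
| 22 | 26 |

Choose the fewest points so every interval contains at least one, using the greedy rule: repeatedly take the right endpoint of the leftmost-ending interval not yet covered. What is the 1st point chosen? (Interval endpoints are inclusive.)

Process intervals by earliest right end; each time one isn't hit yet, stab at its right endpoint.
By right end: [4,8]  [7,12]  [12,14]  [14,16]  [14,19]  [17,21]  [19,23]  [21,24]  [22,26]  [25,29]  [28,30]  [30,32]
[4,8] uncovered → point at 8; [12,14] uncovered → point at 14; [17,21] uncovered → point at 21; [22,26] uncovered → point at 26; [28,30] uncovered → point at 30.
Points: 8, 14, 21, 26, 30 (5 total).

8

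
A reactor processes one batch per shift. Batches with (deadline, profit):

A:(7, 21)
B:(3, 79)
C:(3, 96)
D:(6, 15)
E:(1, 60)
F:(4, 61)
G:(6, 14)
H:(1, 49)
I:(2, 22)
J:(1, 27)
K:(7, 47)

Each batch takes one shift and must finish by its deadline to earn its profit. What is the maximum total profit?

379

Profit order: C=96 B=79 F=61 E=60 H=49 K=47 J=27 I=22 A=21 D=15 G=14
Assign: C→slot 3, B→slot 2, F→slot 4, E→slot 1, H skipped, K→slot 7, J skipped, I skipped, A→slot 6, D→slot 5, G skipped.
Slots: [1:E] [2:B] [3:C] [4:F] [5:D] [6:A] [7:K]
Profit = 60 + 79 + 96 + 61 + 15 + 21 + 47 = 379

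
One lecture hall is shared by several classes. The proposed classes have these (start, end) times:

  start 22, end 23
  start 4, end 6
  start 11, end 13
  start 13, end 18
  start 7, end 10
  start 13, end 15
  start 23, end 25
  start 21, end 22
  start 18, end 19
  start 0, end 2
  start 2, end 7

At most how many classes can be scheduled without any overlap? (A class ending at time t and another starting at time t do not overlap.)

9

By end time: (0,2), (4,6), (2,7), (7,10), (11,13), (13,15), (13,18), (18,19), (21,22), (22,23), (23,25).
Pick (0,2); next start ≥ 2 → (4,6); next start ≥ 6 → (7,10); next start ≥ 10 → (11,13); next start ≥ 13 → (13,15); next start ≥ 15 → (18,19); next start ≥ 19 → (21,22); next start ≥ 22 → (22,23); next start ≥ 23 → (23,25).
Selected 9 classes.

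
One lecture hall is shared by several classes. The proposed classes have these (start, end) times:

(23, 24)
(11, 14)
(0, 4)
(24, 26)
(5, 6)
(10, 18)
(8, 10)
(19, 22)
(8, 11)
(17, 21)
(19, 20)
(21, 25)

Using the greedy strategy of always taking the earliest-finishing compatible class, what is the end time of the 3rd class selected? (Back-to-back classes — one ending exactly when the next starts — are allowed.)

Greedy by earliest finish: after sorting by end time, pick each interval compatible with the last pick.
Sorted by end: (0,4)  (5,6)  (8,10)  (8,11)  (11,14)  (10,18)  (19,20)  (17,21)  (19,22)  (23,24)  (21,25)  (24,26)
take (0,4); take (5,6); take (8,10); take (11,14); skip (10,18); take (19,20); take (23,24); take (24,26).
Selected: (0,4) (5,6) (8,10) (11,14) (19,20) (23,24) (24,26)

10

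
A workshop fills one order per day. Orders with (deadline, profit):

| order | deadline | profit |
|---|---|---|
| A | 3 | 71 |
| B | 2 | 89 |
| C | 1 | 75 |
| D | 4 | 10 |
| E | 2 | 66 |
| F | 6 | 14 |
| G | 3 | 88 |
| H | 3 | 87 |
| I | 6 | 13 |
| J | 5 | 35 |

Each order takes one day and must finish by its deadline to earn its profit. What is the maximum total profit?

326

By profit: B(d2,89), G(d3,88), H(d3,87), C(d1,75), A(d3,71), E(d2,66), J(d5,35), F(d6,14), I(d6,13), D(d4,10)
B→slot 2; G→slot 3; H→slot 1; C skipped; A skipped; E skipped; J→slot 5; F→slot 6; I→slot 4; D skipped.
Profit = 87 + 89 + 88 + 13 + 35 + 14 = 326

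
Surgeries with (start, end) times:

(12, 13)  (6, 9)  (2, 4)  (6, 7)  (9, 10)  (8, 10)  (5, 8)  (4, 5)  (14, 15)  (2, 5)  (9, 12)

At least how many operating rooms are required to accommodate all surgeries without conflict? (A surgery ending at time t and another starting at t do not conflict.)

Count concurrent intervals with a sweep; the peak is the room count.
Events (time:±→running): 2:+→1 2:+→2 4:-→1 4:+→2 5:-→1 5:-→0 5:+→1 6:+→2 6:+→3 … peak 3.

3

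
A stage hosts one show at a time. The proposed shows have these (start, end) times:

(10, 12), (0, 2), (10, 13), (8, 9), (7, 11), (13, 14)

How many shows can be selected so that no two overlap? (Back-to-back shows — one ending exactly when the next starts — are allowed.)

4

Order by finish time; keep every interval that doesn't clash with the previous kept one.
Sorted by end: (0,2)  (8,9)  (7,11)  (10,12)  (10,13)  (13,14)
take (0,2); take (8,9); take (10,12); take (13,14).
Selected 4 shows.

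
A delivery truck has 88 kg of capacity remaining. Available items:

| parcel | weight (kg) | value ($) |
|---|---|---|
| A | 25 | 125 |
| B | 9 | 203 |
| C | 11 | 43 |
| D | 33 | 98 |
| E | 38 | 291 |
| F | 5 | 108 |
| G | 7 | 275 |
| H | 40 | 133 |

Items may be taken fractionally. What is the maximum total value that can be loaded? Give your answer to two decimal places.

1017.64

Order: G (275/7=39.29) > B (203/9=22.56) > F (108/5=21.60) > E (291/38=7.66) > A (125/25=5.00) > C (43/11=3.91) > H (133/40=3.33) > D (98/33=2.97)
Fill: take G (7 @ 275) → take B (9 @ 203) → take F (5 @ 108) → take E (38 @ 291) → take A (25 @ 125) → take 4/11 of C → 15.64; 88/88 used.
Total value = 1017.64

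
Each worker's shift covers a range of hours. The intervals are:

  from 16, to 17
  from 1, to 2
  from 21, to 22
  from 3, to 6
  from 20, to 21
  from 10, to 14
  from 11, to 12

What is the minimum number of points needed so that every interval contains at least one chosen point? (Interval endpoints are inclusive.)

Sort by right endpoint; whenever an interval is uncovered, place a point at its right end.
By right end: [1,2]  [3,6]  [11,12]  [10,14]  [16,17]  [20,21]  [21,22]
[1,2] uncovered → point at 2; [3,6] uncovered → point at 6; [11,12] uncovered → point at 12; [16,17] uncovered → point at 17; [20,21] uncovered → point at 21.
Points: 2, 6, 12, 17, 21 (5 total).

5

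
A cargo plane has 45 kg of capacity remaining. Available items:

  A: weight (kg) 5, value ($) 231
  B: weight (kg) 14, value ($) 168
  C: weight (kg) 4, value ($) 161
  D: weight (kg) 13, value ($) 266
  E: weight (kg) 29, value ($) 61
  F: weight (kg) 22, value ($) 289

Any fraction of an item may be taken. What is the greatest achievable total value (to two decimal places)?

959.00

Order: A (231/5=46.20) > C (161/4=40.25) > D (266/13=20.46) > F (289/22=13.14) > B (168/14=12.00) > E (61/29=2.10)
Fill: take A (5 @ 231) → take C (4 @ 161) → take D (13 @ 266) → take F (22 @ 289) → take 1/14 of B → 12.00; 45/45 used.
Total value = 959.00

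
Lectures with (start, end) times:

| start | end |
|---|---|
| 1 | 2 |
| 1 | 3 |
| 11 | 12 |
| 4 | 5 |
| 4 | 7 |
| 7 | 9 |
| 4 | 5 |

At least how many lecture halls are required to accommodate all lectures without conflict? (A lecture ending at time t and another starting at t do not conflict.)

Count concurrent intervals with a sweep; the peak is the room count.
Events (time:±→running): 1:+→1 1:+→2 2:-→1 3:-→0 4:+→1 4:+→2 4:+→3 … peak 3.

3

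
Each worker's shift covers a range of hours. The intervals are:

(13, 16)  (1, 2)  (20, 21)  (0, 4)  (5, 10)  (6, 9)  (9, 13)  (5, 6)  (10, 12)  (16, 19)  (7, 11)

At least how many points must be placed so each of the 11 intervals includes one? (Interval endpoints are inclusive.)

5

Sort by right endpoint; whenever an interval is uncovered, place a point at its right end.
Sorted: [1,2] [0,4] [5,6] [6,9] [5,10] [7,11] [10,12] [9,13] [13,16] [16,19] [20,21]
{[1,2],[0,4]} hit by 2; {[5,6],[6,9],[5,10]} hit by 6; {[7,11],[10,12],[9,13]} hit by 11; {[13,16],[16,19]} hit by 16; {[20,21]} hit by 21.
Points: 2, 6, 11, 16, 21 (5 total).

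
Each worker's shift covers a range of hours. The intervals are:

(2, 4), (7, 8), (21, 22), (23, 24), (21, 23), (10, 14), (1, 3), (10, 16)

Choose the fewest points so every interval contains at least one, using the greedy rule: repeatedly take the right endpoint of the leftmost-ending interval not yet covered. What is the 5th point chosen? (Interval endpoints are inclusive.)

24

By right end: [1,3]  [2,4]  [7,8]  [10,14]  [10,16]  [21,22]  [21,23]  [23,24]
[1,3] uncovered → point at 3; [7,8] uncovered → point at 8; [10,14] uncovered → point at 14; [21,22] uncovered → point at 22; [23,24] uncovered → point at 24.
Points: 3, 8, 14, 22, 24 (5 total).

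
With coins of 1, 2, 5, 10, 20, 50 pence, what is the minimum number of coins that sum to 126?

Use the largest denomination that fits, subtract, and repeat.
126 − 2×50→26 − 1×20→6 − 1×5→1 − 1×1→0
Total coins = 2 + 1 + 1 + 1 = 5

5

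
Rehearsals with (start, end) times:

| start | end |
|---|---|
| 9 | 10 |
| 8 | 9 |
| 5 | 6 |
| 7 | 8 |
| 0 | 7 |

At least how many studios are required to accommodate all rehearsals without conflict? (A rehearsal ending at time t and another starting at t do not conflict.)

2

The answer is the maximum number of intervals overlapping at any instant.
starts: [0, 5, 7, 8, 9]
ends:   [6, 7, 8, 9, 10]
s0→1 s5→2  — peak 2.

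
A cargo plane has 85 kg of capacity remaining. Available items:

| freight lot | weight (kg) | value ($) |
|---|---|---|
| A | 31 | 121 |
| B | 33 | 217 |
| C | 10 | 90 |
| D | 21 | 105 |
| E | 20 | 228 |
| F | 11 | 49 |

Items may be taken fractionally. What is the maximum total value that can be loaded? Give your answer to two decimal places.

644.45

Greedy by value/weight ratio, highest first.
Ratios (sorted): E 11.40, C 9.00, B 6.58, D 5.00, F 4.45, A 3.90
take E (20 @ 228); take C (10 @ 90); take B (33 @ 217); take D (21 @ 105); take 1/11 of F → 4.45. Capacity used 85/85.
Total value = 644.45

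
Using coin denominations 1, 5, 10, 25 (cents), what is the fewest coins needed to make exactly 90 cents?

90 − 3×25→15 − 1×10→5 − 1×5→0
Total coins = 3 + 1 + 1 = 5

5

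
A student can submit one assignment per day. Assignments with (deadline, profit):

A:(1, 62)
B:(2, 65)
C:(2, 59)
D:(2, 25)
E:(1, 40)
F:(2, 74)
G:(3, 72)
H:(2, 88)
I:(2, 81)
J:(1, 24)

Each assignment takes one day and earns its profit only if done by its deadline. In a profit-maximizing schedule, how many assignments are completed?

By profit: H(d2,88), I(d2,81), F(d2,74), G(d3,72), B(d2,65), A(d1,62), C(d2,59), E(d1,40), D(d2,25), J(d1,24)
H→slot 2; I→slot 1; F skipped; G→slot 3; B skipped; A skipped; C skipped; E skipped; D skipped; J skipped.
3 of 10 scheduled.

3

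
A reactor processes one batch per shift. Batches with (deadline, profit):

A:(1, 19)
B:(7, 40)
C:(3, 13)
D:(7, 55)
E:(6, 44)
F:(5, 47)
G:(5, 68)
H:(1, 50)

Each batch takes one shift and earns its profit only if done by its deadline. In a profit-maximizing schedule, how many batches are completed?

Take jobs in profit order; each goes to the latest open slot no later than its deadline.
Profit order: G=68 D=55 H=50 F=47 E=44 B=40 A=19 C=13
Assign: G→slot 5, D→slot 7, H→slot 1, F→slot 4, E→slot 6, B→slot 3, A skipped, C→slot 2.
Slots: [1:H] [2:C] [3:B] [4:F] [5:G] [6:E] [7:D]
7 of 8 scheduled.

7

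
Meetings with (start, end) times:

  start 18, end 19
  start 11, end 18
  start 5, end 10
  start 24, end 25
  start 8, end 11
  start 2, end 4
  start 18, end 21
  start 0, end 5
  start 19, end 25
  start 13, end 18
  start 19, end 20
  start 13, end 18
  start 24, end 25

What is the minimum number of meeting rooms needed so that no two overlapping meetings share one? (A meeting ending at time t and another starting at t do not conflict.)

starts: [0, 2, 5, 8, 11, 13, 13, 18, 18, 19, 19, 24, 24]
ends:   [4, 5, 10, 11, 18, 18, 18, 19, 20, 21, 25, 25, 25]
s0→1 s2→2 e4→1 e5→0 s5→1 s8→2 e10→1 e11→0 s11→1 s13→2 s13→3  — peak 3.

3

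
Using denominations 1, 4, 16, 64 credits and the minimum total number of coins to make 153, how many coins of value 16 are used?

Greedy: take as many of the largest coin as possible, then repeat with the remainder.
153 − 2×64→25 − 1×16→9 − 2×4→1 − 1×1→0
Count of 16: 1

1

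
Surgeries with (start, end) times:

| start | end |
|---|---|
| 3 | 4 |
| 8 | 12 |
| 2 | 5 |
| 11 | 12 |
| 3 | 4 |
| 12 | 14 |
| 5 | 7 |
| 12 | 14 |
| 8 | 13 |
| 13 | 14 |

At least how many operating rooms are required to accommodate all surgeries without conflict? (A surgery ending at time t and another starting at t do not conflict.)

Events (time:±→running): 2:+→1 3:+→2 3:+→3 … peak 3.

3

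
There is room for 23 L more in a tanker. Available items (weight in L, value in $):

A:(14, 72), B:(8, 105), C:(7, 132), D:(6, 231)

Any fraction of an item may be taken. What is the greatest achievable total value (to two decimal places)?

Ratios (sorted): D 38.50, C 18.86, B 13.12, A 5.14
take D (6 @ 231); take C (7 @ 132); take B (8 @ 105); take 2/14 of A → 10.29. Capacity used 23/23.
Total value = 478.29

478.29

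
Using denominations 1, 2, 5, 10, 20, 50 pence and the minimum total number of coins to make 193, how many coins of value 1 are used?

193 = 3×50 + 2×20 + 1×2 + 1×1
Count of 1: 1

1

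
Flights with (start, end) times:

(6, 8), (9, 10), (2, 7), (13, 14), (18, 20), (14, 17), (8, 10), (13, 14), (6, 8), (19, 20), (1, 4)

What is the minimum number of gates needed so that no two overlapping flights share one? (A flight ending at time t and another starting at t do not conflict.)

3

The answer is the maximum number of intervals overlapping at any instant.
starts: [1, 2, 6, 6, 8, 9, 13, 13, 14, 18, 19]
ends:   [4, 7, 8, 8, 10, 10, 14, 14, 17, 20, 20]
s1→1 s2→2 e4→1 s6→2 s6→3  — peak 3.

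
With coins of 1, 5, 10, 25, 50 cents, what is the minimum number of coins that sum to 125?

3

125 − 2×50→25 − 1×25→0
Total coins = 2 + 1 = 3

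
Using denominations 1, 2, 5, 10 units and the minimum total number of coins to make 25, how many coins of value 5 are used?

1

Use the largest denomination that fits, subtract, and repeat.
25 − 2×10→5 − 1×5→0
Count of 5: 1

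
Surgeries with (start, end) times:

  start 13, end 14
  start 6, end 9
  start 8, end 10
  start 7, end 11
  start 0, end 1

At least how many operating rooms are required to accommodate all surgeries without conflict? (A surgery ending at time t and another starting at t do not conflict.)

Events (time:±→running): 0:+→1 1:-→0 6:+→1 7:+→2 8:+→3 … peak 3.

3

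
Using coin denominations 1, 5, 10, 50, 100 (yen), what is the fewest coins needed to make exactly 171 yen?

171 = 1×100 + 1×50 + 2×10 + 1×1
Total coins = 1 + 1 + 2 + 1 = 5

5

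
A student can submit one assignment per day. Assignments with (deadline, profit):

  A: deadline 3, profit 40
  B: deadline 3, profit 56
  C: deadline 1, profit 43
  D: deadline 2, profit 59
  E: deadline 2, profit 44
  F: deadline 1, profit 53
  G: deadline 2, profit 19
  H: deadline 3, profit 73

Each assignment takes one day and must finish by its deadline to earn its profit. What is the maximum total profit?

188

By profit: H(d3,73), D(d2,59), B(d3,56), F(d1,53), E(d2,44), C(d1,43), A(d3,40), G(d2,19)
H→slot 3; D→slot 2; B→slot 1; F skipped; E skipped; C skipped; A skipped; G skipped.
Profit = 56 + 59 + 73 = 188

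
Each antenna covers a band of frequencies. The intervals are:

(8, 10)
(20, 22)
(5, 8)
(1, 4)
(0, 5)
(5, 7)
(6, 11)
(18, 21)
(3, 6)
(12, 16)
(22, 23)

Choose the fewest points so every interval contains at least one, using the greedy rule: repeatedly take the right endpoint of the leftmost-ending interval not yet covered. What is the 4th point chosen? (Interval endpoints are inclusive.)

16

Process intervals by earliest right end; each time one isn't hit yet, stab at its right endpoint.
Sorted: [1,4] [0,5] [3,6] [5,7] [5,8] [8,10] [6,11] [12,16] [18,21] [20,22] [22,23]
{[1,4],[0,5],[3,6]} hit by 4; {[5,7],[5,8]} hit by 7; {[8,10],[6,11]} hit by 10; {[12,16]} hit by 16; {[18,21],[20,22]} hit by 21; {[22,23]} hit by 23.
Points: 4, 7, 10, 16, 21, 23 (6 total).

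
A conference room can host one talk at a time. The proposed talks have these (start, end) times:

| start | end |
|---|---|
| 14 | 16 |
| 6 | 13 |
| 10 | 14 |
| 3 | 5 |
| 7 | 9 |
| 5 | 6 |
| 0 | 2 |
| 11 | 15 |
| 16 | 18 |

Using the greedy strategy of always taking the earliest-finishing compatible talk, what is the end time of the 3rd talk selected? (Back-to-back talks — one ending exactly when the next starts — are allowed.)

6

Greedy by earliest finish: after sorting by end time, pick each interval compatible with the last pick.
Sorted by end: (0,2)  (3,5)  (5,6)  (7,9)  (6,13)  (10,14)  (11,15)  (14,16)  (16,18)
take (0,2); take (3,5); take (5,6); take (7,9); take (10,14); take (14,16); take (16,18).
Selected: (0,2) (3,5) (5,6) (7,9) (10,14) (14,16) (16,18)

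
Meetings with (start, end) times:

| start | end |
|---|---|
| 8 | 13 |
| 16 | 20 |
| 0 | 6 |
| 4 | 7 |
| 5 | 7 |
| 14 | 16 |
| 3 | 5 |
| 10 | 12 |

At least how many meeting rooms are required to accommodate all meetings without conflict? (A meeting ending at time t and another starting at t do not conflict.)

3

starts: [0, 3, 4, 5, 8, 10, 14, 16]
ends:   [5, 6, 7, 7, 12, 13, 16, 20]
s0→1 s3→2 s4→3  — peak 3.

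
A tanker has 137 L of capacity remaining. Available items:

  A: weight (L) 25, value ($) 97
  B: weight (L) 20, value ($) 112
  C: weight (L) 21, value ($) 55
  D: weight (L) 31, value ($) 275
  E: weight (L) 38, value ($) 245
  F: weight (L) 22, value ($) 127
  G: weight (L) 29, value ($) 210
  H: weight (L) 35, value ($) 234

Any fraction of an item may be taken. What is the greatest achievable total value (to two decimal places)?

987.09

Sort by value per unit weight and fill in that order.
Order: D (275/31=8.87) > G (210/29=7.24) > H (234/35=6.69) > E (245/38=6.45) > F (127/22=5.77) > B (112/20=5.60) > A (97/25=3.88) > C (55/21=2.62)
Fill: take D (31 @ 275) → take G (29 @ 210) → take H (35 @ 234) → take E (38 @ 245) → take 4/22 of F → 23.09; 137/137 used.
Total value = 987.09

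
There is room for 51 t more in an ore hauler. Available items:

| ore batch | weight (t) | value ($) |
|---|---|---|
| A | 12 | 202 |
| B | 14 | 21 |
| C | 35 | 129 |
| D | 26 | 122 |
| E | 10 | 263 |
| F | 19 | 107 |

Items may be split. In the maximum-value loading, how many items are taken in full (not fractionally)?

Greedy by value/weight ratio, highest first.
Ratios (sorted): E 26.30, A 16.83, F 5.63, D 4.69, C 3.69, B 1.50
take E (10 @ 263); take A (12 @ 202); take F (19 @ 107); take 10/26 of D → 46.92. Capacity used 51/51.
3 item(s) taken whole; one partial (take 10/26 of D).

3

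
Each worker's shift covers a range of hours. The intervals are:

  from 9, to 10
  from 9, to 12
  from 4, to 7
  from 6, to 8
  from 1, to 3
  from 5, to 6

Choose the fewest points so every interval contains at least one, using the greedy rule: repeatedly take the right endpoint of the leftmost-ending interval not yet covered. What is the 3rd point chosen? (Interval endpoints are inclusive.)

10

Sorted: [1,3] [5,6] [4,7] [6,8] [9,10] [9,12]
{[1,3]} hit by 3; {[5,6],[4,7],[6,8]} hit by 6; {[9,10],[9,12]} hit by 10.
Points: 3, 6, 10 (3 total).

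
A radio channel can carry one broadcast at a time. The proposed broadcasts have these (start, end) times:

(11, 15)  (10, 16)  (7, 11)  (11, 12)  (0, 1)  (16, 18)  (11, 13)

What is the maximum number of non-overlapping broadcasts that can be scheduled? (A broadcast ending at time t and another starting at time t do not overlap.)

4

By end time: (0,1), (7,11), (11,12), (11,13), (11,15), (10,16), (16,18).
Pick (0,1); next start ≥ 1 → (7,11); next start ≥ 11 → (11,12); next start ≥ 12 → (16,18).
Selected 4 broadcasts.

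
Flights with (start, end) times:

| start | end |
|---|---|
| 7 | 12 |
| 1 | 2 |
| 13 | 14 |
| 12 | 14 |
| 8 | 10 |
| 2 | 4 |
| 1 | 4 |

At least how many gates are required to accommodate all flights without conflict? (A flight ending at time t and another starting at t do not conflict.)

starts: [1, 1, 2, 7, 8, 12, 13]
ends:   [2, 4, 4, 10, 12, 14, 14]
s1→1 s1→2  — peak 2.

2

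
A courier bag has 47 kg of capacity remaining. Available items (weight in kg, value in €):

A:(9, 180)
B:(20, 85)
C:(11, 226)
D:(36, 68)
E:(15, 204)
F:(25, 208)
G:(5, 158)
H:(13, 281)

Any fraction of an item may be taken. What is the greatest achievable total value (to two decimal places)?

967.40

Sort by value per unit weight and fill in that order.
Ratios (sorted): G 31.60, H 21.62, C 20.55, A 20.00, E 13.60, F 8.32, B 4.25, D 1.89
take G (5 @ 158); take H (13 @ 281); take C (11 @ 226); take A (9 @ 180); take 9/15 of E → 122.40. Capacity used 47/47.
Total value = 967.40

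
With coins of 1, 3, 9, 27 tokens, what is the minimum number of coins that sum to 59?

5

59 = 2×27 + 1×3 + 2×1
Total coins = 2 + 1 + 2 = 5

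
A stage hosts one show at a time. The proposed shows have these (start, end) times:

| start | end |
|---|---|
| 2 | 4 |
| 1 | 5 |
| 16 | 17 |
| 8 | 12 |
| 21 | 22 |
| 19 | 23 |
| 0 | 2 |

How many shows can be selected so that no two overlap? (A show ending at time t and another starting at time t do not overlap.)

5

Order by finish time; keep every interval that doesn't clash with the previous kept one.
Sorted by end: (0,2)  (2,4)  (1,5)  (8,12)  (16,17)  (21,22)  (19,23)
take (0,2); take (2,4); take (8,12); take (16,17); take (21,22).
Selected 5 shows.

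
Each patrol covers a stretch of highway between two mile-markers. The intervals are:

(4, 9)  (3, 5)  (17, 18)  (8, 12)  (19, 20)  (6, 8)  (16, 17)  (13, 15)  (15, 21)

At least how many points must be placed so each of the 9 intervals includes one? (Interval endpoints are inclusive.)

5

Sort by right endpoint; whenever an interval is uncovered, place a point at its right end.
Sorted: [3,5] [6,8] [4,9] [8,12] [13,15] [16,17] [17,18] [19,20] [15,21]
{[3,5]} hit by 5; {[6,8],[4,9],[8,12]} hit by 8; {[13,15]} hit by 15; {[16,17],[17,18]} hit by 17; {[19,20],[15,21]} hit by 20.
Points: 5, 8, 15, 17, 20 (5 total).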